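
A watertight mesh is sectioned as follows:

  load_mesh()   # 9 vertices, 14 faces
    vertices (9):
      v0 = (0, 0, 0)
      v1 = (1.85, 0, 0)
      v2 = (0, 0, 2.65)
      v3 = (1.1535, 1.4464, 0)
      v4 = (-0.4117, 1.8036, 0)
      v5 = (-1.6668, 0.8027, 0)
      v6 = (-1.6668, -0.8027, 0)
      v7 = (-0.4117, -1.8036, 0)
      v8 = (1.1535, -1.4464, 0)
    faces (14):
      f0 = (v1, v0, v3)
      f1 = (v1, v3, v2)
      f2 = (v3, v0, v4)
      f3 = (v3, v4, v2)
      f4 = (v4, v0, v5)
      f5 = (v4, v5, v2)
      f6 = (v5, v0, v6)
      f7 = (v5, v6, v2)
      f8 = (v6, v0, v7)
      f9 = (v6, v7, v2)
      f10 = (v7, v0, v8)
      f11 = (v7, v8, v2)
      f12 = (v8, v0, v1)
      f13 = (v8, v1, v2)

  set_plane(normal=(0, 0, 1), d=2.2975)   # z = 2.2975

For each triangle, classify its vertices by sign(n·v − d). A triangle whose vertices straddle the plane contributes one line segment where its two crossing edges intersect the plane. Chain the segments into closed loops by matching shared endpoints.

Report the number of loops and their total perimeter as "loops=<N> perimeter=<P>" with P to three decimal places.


loops=1 perimeter=1.495

Straddling triangles (7 of 14):
  (v1,v3,v2) [--+] → (0.153437, 0.192398, 2.2975)–(0.246085, 0, 2.2975)  len=0.2135
  (v3,v4,v2) [--+] → (-0.0547639, 0.239913, 2.2975)–(0.153437, 0.192398, 2.2975)  len=0.2136
  (v4,v5,v2) [--+] → (-0.221716, 0.106774, 2.2975)–(-0.0547639, 0.239913, 2.2975)  len=0.2135
  (v5,v6,v2) [--+] → (-0.221716, -0.106774, 2.2975)–(-0.221716, 0.106774, 2.2975)  len=0.2135
  (v6,v7,v2) [--+] → (-0.0547639, -0.239913, 2.2975)–(-0.221716, -0.106774, 2.2975)  len=0.2135
  (v7,v8,v2) [--+] → (0.153437, -0.192398, 2.2975)–(-0.0547639, -0.239913, 2.2975)  len=0.2136
  (v8,v1,v2) [--+] → (0.246085, 0, 2.2975)–(0.153437, -0.192398, 2.2975)  len=0.2135

Chained into 1 loop(s):
  loop 1: 7 segments, perimeter = 1.4948
Total perimeter = 1.495


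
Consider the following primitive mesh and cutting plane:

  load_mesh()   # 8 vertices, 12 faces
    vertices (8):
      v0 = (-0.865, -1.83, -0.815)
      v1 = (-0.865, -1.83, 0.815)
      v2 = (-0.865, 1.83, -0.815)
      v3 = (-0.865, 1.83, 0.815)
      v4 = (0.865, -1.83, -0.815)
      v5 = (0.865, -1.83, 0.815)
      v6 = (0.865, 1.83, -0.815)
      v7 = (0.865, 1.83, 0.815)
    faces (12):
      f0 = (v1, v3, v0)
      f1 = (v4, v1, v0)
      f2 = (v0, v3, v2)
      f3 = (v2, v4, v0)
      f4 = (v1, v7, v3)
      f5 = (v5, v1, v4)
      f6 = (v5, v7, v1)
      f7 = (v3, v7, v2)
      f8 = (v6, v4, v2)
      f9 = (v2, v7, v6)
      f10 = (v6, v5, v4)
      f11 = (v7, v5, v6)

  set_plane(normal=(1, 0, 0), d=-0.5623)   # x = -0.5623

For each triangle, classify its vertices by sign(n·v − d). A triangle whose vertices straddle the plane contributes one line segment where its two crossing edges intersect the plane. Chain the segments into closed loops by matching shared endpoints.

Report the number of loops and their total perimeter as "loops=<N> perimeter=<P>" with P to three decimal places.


loops=1 perimeter=10.580

Straddling triangles (8 of 12):
  (v4,v1,v0) [+--] → (-0.5623, -1.83, 0.529797)–(-0.5623, -1.83, -0.815)  len=1.3448
  (v2,v4,v0) [-+-] → (-0.5623, 1.18961, -0.815)–(-0.5623, -1.83, -0.815)  len=3.0196
  (v1,v7,v3) [-+-] → (-0.5623, -1.18961, 0.815)–(-0.5623, 1.83, 0.815)  len=3.0196
  (v5,v1,v4) [+-+] → (-0.5623, -1.83, 0.815)–(-0.5623, -1.83, 0.529797)  len=0.2852
  (v5,v7,v1) [++-] → (-0.5623, -1.18961, 0.815)–(-0.5623, -1.83, 0.815)  len=0.6404
  (v3,v7,v2) [-+-] → (-0.5623, 1.83, 0.815)–(-0.5623, 1.83, -0.529797)  len=1.3448
  (v6,v4,v2) [++-] → (-0.5623, 1.18961, -0.815)–(-0.5623, 1.83, -0.815)  len=0.6404
  (v2,v7,v6) [-++] → (-0.5623, 1.83, -0.529797)–(-0.5623, 1.83, -0.815)  len=0.2852

Chained into 1 loop(s):
  loop 1: 8 segments, perimeter = 10.5800
Total perimeter = 10.580


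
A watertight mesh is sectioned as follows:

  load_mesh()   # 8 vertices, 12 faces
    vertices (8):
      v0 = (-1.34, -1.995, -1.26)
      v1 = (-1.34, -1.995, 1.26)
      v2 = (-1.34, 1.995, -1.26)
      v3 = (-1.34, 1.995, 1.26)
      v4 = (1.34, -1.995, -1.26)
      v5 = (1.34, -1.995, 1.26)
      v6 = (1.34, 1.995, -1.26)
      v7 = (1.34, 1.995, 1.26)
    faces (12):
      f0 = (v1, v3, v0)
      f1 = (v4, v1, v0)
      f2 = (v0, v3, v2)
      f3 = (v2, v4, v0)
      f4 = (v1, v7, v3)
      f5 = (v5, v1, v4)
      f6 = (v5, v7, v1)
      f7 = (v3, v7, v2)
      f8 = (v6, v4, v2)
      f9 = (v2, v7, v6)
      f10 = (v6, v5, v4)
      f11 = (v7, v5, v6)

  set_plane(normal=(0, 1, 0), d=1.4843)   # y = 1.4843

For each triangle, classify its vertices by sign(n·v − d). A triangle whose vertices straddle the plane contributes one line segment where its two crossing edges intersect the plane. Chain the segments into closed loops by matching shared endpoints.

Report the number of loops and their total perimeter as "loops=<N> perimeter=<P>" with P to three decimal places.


loops=1 perimeter=10.400

Straddling triangles (8 of 12):
  (v1,v3,v0) [-+-] → (-1.34, 1.4843, 1.26)–(-1.34, 1.4843, 0.937453)  len=0.3225
  (v0,v3,v2) [-++] → (-1.34, 1.4843, 0.937453)–(-1.34, 1.4843, -1.26)  len=2.1975
  (v2,v4,v0) [+--] → (-0.996973, 1.4843, -1.26)–(-1.34, 1.4843, -1.26)  len=0.3430
  (v1,v7,v3) [-++] → (0.996973, 1.4843, 1.26)–(-1.34, 1.4843, 1.26)  len=2.3370
  (v5,v7,v1) [-+-] → (1.34, 1.4843, 1.26)–(0.996973, 1.4843, 1.26)  len=0.3430
  (v6,v4,v2) [+-+] → (1.34, 1.4843, -1.26)–(-0.996973, 1.4843, -1.26)  len=2.3370
  (v6,v5,v4) [+--] → (1.34, 1.4843, -0.937453)–(1.34, 1.4843, -1.26)  len=0.3225
  (v7,v5,v6) [+-+] → (1.34, 1.4843, 1.26)–(1.34, 1.4843, -0.937453)  len=2.1975

Chained into 1 loop(s):
  loop 1: 8 segments, perimeter = 10.4000
Total perimeter = 10.400


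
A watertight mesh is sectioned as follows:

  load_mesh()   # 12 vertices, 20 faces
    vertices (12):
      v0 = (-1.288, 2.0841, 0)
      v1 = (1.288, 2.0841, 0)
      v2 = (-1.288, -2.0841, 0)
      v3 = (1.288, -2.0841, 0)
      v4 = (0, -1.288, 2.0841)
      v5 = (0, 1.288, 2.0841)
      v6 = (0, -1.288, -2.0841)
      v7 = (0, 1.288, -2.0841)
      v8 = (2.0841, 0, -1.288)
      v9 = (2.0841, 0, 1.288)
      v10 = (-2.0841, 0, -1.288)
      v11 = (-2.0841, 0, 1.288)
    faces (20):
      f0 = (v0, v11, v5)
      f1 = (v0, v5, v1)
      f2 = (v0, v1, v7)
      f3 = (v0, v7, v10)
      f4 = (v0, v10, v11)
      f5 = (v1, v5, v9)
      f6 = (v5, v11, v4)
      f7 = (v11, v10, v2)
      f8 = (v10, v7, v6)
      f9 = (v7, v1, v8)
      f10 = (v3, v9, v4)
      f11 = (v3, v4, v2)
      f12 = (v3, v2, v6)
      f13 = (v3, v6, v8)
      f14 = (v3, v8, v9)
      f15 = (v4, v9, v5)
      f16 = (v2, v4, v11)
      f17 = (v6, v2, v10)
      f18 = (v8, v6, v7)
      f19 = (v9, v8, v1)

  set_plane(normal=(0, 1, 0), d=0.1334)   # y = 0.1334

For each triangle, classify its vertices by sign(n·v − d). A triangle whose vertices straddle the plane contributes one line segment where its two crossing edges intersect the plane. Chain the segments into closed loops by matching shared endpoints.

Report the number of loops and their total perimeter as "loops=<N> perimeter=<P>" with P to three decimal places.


loops=1 perimeter=13.755

Straddling triangles (10 of 20):
  (v0,v11,v5) [+-+] → (-2.03314, 0.1334, 1.20556)–(-1.86825, 0.1334, 1.37045)  len=0.2332
  (v0,v7,v10) [++-] → (-1.86825, 0.1334, -1.37045)–(-2.03314, 0.1334, -1.20556)  len=0.2332
  (v0,v10,v11) [+--] → (-2.03314, 0.1334, -1.20556)–(-2.03314, 0.1334, 1.20556)  len=2.4111
  (v1,v5,v9) [++-] → (1.86825, 0.1334, 1.37045)–(2.03314, 0.1334, 1.20556)  len=0.2332
  (v5,v11,v4) [+--] → (-1.86825, 0.1334, 1.37045)–(0, 0.1334, 2.0841)  len=1.9999
  (v10,v7,v6) [-+-] → (-1.86825, 0.1334, -1.37045)–(0, 0.1334, -2.0841)  len=1.9999
  (v7,v1,v8) [++-] → (2.03314, 0.1334, -1.20556)–(1.86825, 0.1334, -1.37045)  len=0.2332
  (v4,v9,v5) [--+] → (1.86825, 0.1334, 1.37045)–(0, 0.1334, 2.0841)  len=1.9999
  (v8,v6,v7) [--+] → (0, 0.1334, -2.0841)–(1.86825, 0.1334, -1.37045)  len=1.9999
  (v9,v8,v1) [--+] → (2.03314, 0.1334, -1.20556)–(2.03314, 0.1334, 1.20556)  len=2.4111

Chained into 1 loop(s):
  loop 1: 10 segments, perimeter = 13.7547
Total perimeter = 13.755


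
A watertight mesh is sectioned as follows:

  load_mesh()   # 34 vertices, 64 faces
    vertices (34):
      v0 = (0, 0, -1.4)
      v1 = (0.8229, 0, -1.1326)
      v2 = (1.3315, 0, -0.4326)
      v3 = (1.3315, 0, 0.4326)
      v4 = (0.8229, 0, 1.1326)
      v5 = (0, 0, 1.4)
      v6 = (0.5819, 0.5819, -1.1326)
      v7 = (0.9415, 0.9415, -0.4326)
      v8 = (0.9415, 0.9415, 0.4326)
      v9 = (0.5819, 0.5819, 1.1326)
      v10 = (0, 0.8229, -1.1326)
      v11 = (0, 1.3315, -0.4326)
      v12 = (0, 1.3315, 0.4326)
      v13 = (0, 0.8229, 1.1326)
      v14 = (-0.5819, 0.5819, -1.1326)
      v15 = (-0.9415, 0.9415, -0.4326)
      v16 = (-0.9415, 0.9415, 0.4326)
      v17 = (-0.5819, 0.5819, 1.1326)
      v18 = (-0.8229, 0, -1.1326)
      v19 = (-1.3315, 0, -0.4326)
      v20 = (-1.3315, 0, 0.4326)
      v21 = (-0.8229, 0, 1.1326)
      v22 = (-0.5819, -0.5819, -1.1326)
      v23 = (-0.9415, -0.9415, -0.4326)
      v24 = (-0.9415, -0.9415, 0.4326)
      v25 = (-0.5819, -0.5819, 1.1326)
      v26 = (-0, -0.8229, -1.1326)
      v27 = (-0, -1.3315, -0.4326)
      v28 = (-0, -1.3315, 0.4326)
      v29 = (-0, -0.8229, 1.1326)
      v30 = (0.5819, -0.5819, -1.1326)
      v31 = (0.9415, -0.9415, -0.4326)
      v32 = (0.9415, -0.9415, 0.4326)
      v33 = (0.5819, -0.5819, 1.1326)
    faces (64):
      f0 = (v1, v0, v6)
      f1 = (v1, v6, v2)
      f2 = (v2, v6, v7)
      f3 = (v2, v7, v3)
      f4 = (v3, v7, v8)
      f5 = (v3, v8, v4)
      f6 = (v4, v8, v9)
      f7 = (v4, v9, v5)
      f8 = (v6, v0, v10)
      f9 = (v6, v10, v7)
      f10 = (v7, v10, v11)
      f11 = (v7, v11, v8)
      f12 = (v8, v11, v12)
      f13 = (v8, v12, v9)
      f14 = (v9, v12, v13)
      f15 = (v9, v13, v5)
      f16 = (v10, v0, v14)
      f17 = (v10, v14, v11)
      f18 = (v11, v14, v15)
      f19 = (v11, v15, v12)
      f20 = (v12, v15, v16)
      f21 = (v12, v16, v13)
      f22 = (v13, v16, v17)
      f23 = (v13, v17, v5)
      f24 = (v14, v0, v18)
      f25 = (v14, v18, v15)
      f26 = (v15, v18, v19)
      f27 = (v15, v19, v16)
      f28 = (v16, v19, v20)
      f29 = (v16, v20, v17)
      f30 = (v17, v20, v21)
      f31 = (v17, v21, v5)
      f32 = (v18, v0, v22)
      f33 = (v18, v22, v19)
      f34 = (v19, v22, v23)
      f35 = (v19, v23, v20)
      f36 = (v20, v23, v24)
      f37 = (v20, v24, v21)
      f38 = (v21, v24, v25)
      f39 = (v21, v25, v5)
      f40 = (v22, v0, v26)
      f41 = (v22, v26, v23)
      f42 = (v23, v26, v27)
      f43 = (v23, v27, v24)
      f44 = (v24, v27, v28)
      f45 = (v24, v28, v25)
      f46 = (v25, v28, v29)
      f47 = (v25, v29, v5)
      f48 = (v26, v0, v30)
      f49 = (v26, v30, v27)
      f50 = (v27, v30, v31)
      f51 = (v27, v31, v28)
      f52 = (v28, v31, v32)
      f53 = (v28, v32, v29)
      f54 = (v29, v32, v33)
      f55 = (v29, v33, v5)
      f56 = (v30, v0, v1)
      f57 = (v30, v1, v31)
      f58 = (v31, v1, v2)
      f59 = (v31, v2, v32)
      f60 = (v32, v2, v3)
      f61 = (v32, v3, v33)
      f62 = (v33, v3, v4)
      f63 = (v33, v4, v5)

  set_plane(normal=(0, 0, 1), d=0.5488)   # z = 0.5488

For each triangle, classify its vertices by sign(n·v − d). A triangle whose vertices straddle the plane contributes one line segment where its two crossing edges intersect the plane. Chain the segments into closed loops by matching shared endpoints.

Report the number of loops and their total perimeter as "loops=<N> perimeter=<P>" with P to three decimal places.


loops=1 perimeter=7.636

Straddling triangles (16 of 64):
  (v3,v8,v4) [--+] → (0.921812, 0.785211, 0.5488)–(1.24707, 0, 0.5488)  len=0.8499
  (v4,v8,v9) [+-+] → (0.921812, 0.785211, 0.5488)–(0.881806, 0.881806, 0.5488)  len=0.1046
  (v8,v12,v9) [--+] → (0.0965954, 1.20707, 0.5488)–(0.881806, 0.881806, 0.5488)  len=0.8499
  (v9,v12,v13) [+-+] → (0.0965954, 1.20707, 0.5488)–(0, 1.24707, 0.5488)  len=0.1046
  (v12,v16,v13) [--+] → (-0.785211, 0.921812, 0.5488)–(0, 1.24707, 0.5488)  len=0.8499
  (v13,v16,v17) [+-+] → (-0.785211, 0.921812, 0.5488)–(-0.881806, 0.881806, 0.5488)  len=0.1046
  (v16,v20,v17) [--+] → (-1.20707, 0.0965954, 0.5488)–(-0.881806, 0.881806, 0.5488)  len=0.8499
  (v17,v20,v21) [+-+] → (-1.20707, 0.0965954, 0.5488)–(-1.24707, 0, 0.5488)  len=0.1046
  (v20,v24,v21) [--+] → (-0.921812, -0.785211, 0.5488)–(-1.24707, 0, 0.5488)  len=0.8499
  (v21,v24,v25) [+-+] → (-0.921812, -0.785211, 0.5488)–(-0.881806, -0.881806, 0.5488)  len=0.1046
  (v24,v28,v25) [--+] → (-0.0965954, -1.20707, 0.5488)–(-0.881806, -0.881806, 0.5488)  len=0.8499
  (v25,v28,v29) [+-+] → (-0.0965954, -1.20707, 0.5488)–(0, -1.24707, 0.5488)  len=0.1046
  (v28,v32,v29) [--+] → (0.785211, -0.921812, 0.5488)–(0, -1.24707, 0.5488)  len=0.8499
  (v29,v32,v33) [+-+] → (0.785211, -0.921812, 0.5488)–(0.881806, -0.881806, 0.5488)  len=0.1046
  (v32,v3,v33) [--+] → (1.20707, -0.0965954, 0.5488)–(0.881806, -0.881806, 0.5488)  len=0.8499
  (v33,v3,v4) [+-+] → (1.20707, -0.0965954, 0.5488)–(1.24707, 0, 0.5488)  len=0.1046

Chained into 1 loop(s):
  loop 1: 16 segments, perimeter = 7.6357
Total perimeter = 7.636


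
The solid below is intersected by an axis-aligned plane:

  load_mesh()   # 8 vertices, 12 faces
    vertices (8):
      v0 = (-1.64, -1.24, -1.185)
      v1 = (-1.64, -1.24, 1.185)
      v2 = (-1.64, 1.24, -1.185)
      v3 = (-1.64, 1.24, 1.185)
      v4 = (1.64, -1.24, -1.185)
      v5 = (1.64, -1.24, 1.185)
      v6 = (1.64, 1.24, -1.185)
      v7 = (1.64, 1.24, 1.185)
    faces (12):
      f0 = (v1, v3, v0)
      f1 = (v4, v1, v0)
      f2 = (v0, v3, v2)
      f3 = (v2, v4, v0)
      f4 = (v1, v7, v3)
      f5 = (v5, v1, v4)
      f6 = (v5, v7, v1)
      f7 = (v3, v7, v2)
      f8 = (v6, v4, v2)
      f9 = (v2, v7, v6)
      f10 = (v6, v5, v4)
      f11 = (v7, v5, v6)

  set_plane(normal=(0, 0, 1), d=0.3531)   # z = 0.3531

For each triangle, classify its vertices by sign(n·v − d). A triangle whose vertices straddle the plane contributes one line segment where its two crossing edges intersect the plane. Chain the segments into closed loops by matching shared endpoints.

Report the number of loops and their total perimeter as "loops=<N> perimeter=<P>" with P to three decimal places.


Straddling triangles (8 of 12):
  (v1,v3,v0) [++-] → (-1.64, 0.369489, 0.3531)–(-1.64, -1.24, 0.3531)  len=1.6095
  (v4,v1,v0) [-+-] → (-0.488678, -1.24, 0.3531)–(-1.64, -1.24, 0.3531)  len=1.1513
  (v0,v3,v2) [-+-] → (-1.64, 0.369489, 0.3531)–(-1.64, 1.24, 0.3531)  len=0.8705
  (v5,v1,v4) [++-] → (-0.488678, -1.24, 0.3531)–(1.64, -1.24, 0.3531)  len=2.1287
  (v3,v7,v2) [++-] → (0.488678, 1.24, 0.3531)–(-1.64, 1.24, 0.3531)  len=2.1287
  (v2,v7,v6) [-+-] → (0.488678, 1.24, 0.3531)–(1.64, 1.24, 0.3531)  len=1.1513
  (v6,v5,v4) [-+-] → (1.64, -0.369489, 0.3531)–(1.64, -1.24, 0.3531)  len=0.8705
  (v7,v5,v6) [++-] → (1.64, -0.369489, 0.3531)–(1.64, 1.24, 0.3531)  len=1.6095

Chained into 1 loop(s):
  loop 1: 8 segments, perimeter = 11.5200
Total perimeter = 11.520

loops=1 perimeter=11.520


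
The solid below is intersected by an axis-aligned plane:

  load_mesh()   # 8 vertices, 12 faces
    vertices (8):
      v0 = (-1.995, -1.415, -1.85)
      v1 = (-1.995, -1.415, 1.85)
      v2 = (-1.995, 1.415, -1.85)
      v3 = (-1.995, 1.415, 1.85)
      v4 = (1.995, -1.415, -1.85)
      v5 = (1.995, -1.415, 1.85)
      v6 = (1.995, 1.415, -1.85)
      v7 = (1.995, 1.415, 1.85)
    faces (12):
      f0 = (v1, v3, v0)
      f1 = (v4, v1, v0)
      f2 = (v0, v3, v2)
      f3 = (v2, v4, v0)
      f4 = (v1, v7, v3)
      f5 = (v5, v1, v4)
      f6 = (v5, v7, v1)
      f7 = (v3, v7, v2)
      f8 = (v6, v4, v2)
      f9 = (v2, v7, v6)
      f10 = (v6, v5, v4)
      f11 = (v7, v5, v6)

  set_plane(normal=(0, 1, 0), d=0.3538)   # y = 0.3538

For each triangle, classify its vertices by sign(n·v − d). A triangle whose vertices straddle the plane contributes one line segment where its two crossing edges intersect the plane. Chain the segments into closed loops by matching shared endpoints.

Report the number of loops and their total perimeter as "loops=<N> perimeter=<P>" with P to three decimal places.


loops=1 perimeter=15.380

Straddling triangles (8 of 12):
  (v1,v3,v0) [-+-] → (-1.995, 0.3538, 1.85)–(-1.995, 0.3538, 0.462565)  len=1.3874
  (v0,v3,v2) [-++] → (-1.995, 0.3538, 0.462565)–(-1.995, 0.3538, -1.85)  len=2.3126
  (v2,v4,v0) [+--] → (-0.49882, 0.3538, -1.85)–(-1.995, 0.3538, -1.85)  len=1.4962
  (v1,v7,v3) [-++] → (0.49882, 0.3538, 1.85)–(-1.995, 0.3538, 1.85)  len=2.4938
  (v5,v7,v1) [-+-] → (1.995, 0.3538, 1.85)–(0.49882, 0.3538, 1.85)  len=1.4962
  (v6,v4,v2) [+-+] → (1.995, 0.3538, -1.85)–(-0.49882, 0.3538, -1.85)  len=2.4938
  (v6,v5,v4) [+--] → (1.995, 0.3538, -0.462565)–(1.995, 0.3538, -1.85)  len=1.3874
  (v7,v5,v6) [+-+] → (1.995, 0.3538, 1.85)–(1.995, 0.3538, -0.462565)  len=2.3126

Chained into 1 loop(s):
  loop 1: 8 segments, perimeter = 15.3800
Total perimeter = 15.380


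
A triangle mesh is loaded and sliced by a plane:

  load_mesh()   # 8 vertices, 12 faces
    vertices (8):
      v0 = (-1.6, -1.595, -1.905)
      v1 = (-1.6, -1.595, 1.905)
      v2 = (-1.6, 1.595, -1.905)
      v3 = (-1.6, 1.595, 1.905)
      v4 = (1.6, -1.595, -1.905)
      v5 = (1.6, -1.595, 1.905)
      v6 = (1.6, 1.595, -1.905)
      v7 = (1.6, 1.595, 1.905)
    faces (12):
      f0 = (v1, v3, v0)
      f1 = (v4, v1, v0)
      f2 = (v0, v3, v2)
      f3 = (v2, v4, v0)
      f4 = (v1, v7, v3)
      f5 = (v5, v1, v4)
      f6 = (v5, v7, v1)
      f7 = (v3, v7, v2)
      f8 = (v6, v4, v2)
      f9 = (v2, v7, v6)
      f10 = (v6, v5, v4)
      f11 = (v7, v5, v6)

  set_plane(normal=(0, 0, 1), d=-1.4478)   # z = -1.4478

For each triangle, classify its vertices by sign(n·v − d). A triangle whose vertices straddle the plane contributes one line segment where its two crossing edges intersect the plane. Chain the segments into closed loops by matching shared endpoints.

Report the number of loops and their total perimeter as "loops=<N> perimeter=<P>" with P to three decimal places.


Straddling triangles (8 of 12):
  (v1,v3,v0) [++-] → (-1.6, -1.2122, -1.4478)–(-1.6, -1.595, -1.4478)  len=0.3828
  (v4,v1,v0) [-+-] → (1.216, -1.595, -1.4478)–(-1.6, -1.595, -1.4478)  len=2.8160
  (v0,v3,v2) [-+-] → (-1.6, -1.2122, -1.4478)–(-1.6, 1.595, -1.4478)  len=2.8072
  (v5,v1,v4) [++-] → (1.216, -1.595, -1.4478)–(1.6, -1.595, -1.4478)  len=0.3840
  (v3,v7,v2) [++-] → (-1.216, 1.595, -1.4478)–(-1.6, 1.595, -1.4478)  len=0.3840
  (v2,v7,v6) [-+-] → (-1.216, 1.595, -1.4478)–(1.6, 1.595, -1.4478)  len=2.8160
  (v6,v5,v4) [-+-] → (1.6, 1.2122, -1.4478)–(1.6, -1.595, -1.4478)  len=2.8072
  (v7,v5,v6) [++-] → (1.6, 1.2122, -1.4478)–(1.6, 1.595, -1.4478)  len=0.3828

Chained into 1 loop(s):
  loop 1: 8 segments, perimeter = 12.7800
Total perimeter = 12.780

loops=1 perimeter=12.780


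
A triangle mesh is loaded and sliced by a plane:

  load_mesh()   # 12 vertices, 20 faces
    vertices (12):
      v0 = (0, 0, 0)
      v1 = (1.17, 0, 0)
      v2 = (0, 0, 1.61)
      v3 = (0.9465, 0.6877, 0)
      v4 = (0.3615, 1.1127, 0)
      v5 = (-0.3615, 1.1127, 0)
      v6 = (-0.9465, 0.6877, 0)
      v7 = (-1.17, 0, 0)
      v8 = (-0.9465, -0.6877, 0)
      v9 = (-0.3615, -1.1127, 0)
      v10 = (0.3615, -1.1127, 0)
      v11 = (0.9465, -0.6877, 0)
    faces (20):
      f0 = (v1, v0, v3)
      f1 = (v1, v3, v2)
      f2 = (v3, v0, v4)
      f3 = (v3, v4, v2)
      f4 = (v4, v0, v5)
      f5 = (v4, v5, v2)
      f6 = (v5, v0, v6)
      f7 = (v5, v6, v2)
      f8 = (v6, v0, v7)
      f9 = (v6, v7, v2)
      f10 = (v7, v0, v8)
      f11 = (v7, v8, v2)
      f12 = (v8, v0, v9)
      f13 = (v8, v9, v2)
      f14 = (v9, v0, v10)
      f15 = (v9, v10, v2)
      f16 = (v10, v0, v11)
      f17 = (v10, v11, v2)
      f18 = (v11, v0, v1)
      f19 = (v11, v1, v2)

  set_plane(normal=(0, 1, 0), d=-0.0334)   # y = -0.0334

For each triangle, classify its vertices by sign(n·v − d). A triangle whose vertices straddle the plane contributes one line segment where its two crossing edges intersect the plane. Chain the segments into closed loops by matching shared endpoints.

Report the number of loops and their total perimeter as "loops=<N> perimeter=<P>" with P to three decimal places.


Straddling triangles (10 of 20):
  (v7,v0,v8) [++-] → (-0.0459693, -0.0334, 0)–(-1.15915, -0.0334, 0)  len=1.1132
  (v7,v8,v2) [+-+] → (-1.15915, -0.0334, 0)–(-0.0459693, -0.0334, 1.53181)  len=1.8936
  (v8,v0,v9) [-+-] → (-0.0459693, -0.0334, 0)–(-0.0108512, -0.0334, 0)  len=0.0351
  (v8,v9,v2) [--+] → (-0.0108512, -0.0334, 1.56167)–(-0.0459693, -0.0334, 1.53181)  len=0.0461
  (v9,v0,v10) [-+-] → (-0.0108512, -0.0334, 0)–(0.0108512, -0.0334, 0)  len=0.0217
  (v9,v10,v2) [--+] → (0.0108512, -0.0334, 1.56167)–(-0.0108512, -0.0334, 1.56167)  len=0.0217
  (v10,v0,v11) [-+-] → (0.0108512, -0.0334, 0)–(0.0459693, -0.0334, 0)  len=0.0351
  (v10,v11,v2) [--+] → (0.0459693, -0.0334, 1.53181)–(0.0108512, -0.0334, 1.56167)  len=0.0461
  (v11,v0,v1) [-++] → (0.0459693, -0.0334, 0)–(1.15915, -0.0334, 0)  len=1.1132
  (v11,v1,v2) [-++] → (1.15915, -0.0334, 0)–(0.0459693, -0.0334, 1.53181)  len=1.8936

Chained into 1 loop(s):
  loop 1: 10 segments, perimeter = 6.2193
Total perimeter = 6.219

loops=1 perimeter=6.219


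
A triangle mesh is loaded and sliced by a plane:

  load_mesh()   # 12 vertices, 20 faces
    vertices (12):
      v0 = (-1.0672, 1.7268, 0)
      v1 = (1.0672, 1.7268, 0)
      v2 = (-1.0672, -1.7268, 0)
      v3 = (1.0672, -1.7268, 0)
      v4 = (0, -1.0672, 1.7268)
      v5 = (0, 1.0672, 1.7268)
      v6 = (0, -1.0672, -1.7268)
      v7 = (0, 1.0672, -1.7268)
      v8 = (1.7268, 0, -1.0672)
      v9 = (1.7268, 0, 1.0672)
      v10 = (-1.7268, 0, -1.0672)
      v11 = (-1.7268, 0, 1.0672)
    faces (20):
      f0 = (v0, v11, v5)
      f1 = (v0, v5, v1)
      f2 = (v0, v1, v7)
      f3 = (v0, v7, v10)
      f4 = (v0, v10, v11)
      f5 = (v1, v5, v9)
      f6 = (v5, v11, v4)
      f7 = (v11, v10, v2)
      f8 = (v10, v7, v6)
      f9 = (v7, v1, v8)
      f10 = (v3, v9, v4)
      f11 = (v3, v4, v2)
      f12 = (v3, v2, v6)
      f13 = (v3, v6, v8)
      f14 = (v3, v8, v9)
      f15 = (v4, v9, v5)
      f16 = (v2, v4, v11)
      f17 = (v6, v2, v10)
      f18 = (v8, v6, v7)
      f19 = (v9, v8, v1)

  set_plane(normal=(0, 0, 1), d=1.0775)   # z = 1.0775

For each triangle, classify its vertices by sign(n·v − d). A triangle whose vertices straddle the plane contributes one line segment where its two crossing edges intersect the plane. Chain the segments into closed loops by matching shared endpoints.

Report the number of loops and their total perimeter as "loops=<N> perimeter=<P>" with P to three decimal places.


Straddling triangles (8 of 20):
  (v0,v11,v5) [--+] → (-1.69984, 0.0166649, 1.0775)–(-0.401282, 1.31522, 1.0775)  len=1.8364
  (v0,v5,v1) [-+-] → (-0.401282, 1.31522, 1.0775)–(0.401282, 1.31522, 1.0775)  len=0.8026
  (v1,v5,v9) [-+-] → (0.401282, 1.31522, 1.0775)–(1.69984, 0.0166649, 1.0775)  len=1.8364
  (v5,v11,v4) [+-+] → (-1.69984, 0.0166649, 1.0775)–(-1.69984, -0.0166649, 1.0775)  len=0.0333
  (v3,v9,v4) [--+] → (1.69984, -0.0166649, 1.0775)–(0.401282, -1.31522, 1.0775)  len=1.8364
  (v3,v4,v2) [-+-] → (0.401282, -1.31522, 1.0775)–(-0.401282, -1.31522, 1.0775)  len=0.8026
  (v4,v9,v5) [+-+] → (1.69984, -0.0166649, 1.0775)–(1.69984, 0.0166649, 1.0775)  len=0.0333
  (v2,v4,v11) [-+-] → (-0.401282, -1.31522, 1.0775)–(-1.69984, -0.0166649, 1.0775)  len=1.8364

Chained into 1 loop(s):
  loop 1: 8 segments, perimeter = 9.0175
Total perimeter = 9.018

loops=1 perimeter=9.018


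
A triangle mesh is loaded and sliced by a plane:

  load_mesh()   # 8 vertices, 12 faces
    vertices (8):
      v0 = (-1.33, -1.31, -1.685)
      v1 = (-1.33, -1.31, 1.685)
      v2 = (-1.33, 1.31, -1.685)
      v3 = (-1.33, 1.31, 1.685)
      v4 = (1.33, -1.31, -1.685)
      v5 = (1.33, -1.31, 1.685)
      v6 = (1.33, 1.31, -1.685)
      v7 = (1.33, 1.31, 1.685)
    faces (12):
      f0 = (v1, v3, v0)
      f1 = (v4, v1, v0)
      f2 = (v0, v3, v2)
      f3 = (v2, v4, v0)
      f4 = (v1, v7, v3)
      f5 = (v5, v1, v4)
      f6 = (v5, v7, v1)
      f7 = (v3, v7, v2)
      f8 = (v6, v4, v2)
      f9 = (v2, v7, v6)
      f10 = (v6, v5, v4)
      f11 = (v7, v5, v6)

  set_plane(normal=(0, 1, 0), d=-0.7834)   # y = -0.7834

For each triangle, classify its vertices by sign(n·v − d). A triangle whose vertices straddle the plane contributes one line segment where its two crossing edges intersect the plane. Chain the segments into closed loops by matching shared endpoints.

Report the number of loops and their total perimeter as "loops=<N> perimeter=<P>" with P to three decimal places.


loops=1 perimeter=12.060

Straddling triangles (8 of 12):
  (v1,v3,v0) [-+-] → (-1.33, -0.7834, 1.685)–(-1.33, -0.7834, -1.00766)  len=2.6927
  (v0,v3,v2) [-++] → (-1.33, -0.7834, -1.00766)–(-1.33, -0.7834, -1.685)  len=0.6773
  (v2,v4,v0) [+--] → (0.79536, -0.7834, -1.685)–(-1.33, -0.7834, -1.685)  len=2.1254
  (v1,v7,v3) [-++] → (-0.79536, -0.7834, 1.685)–(-1.33, -0.7834, 1.685)  len=0.5346
  (v5,v7,v1) [-+-] → (1.33, -0.7834, 1.685)–(-0.79536, -0.7834, 1.685)  len=2.1254
  (v6,v4,v2) [+-+] → (1.33, -0.7834, -1.685)–(0.79536, -0.7834, -1.685)  len=0.5346
  (v6,v5,v4) [+--] → (1.33, -0.7834, 1.00766)–(1.33, -0.7834, -1.685)  len=2.6927
  (v7,v5,v6) [+-+] → (1.33, -0.7834, 1.685)–(1.33, -0.7834, 1.00766)  len=0.6773

Chained into 1 loop(s):
  loop 1: 8 segments, perimeter = 12.0600
Total perimeter = 12.060


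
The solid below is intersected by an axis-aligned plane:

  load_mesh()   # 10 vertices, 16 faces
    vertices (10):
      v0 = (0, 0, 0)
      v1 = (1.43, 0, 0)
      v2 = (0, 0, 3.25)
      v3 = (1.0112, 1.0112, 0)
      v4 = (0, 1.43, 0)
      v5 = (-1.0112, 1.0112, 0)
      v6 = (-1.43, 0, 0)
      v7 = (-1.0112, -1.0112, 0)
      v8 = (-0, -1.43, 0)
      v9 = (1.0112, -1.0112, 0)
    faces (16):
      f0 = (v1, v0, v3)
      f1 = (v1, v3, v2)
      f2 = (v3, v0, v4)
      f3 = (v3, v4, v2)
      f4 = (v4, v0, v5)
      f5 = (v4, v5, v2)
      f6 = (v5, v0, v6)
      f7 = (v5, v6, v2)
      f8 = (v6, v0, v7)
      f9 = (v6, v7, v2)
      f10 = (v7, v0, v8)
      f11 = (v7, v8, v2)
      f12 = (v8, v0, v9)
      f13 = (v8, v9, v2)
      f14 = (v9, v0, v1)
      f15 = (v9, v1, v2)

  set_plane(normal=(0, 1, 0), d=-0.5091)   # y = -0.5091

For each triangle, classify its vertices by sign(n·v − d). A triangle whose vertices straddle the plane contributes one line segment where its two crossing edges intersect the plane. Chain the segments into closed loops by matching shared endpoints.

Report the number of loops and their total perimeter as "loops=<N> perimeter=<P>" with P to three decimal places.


loops=1 perimeter=7.363

Straddling triangles (8 of 16):
  (v6,v0,v7) [++-] → (-0.5091, -0.5091, 0)–(-1.21915, -0.5091, 0)  len=0.7101
  (v6,v7,v2) [+-+] → (-1.21915, -0.5091, 0)–(-0.5091, -0.5091, 1.61375)  len=1.7631
  (v7,v0,v8) [-+-] → (-0.5091, -0.5091, 0)–(0, -0.5091, 0)  len=0.5091
  (v7,v8,v2) [--+] → (0, -0.5091, 2.09295)–(-0.5091, -0.5091, 1.61375)  len=0.6992
  (v8,v0,v9) [-+-] → (0, -0.5091, 0)–(0.5091, -0.5091, 0)  len=0.5091
  (v8,v9,v2) [--+] → (0.5091, -0.5091, 1.61375)–(0, -0.5091, 2.09295)  len=0.6992
  (v9,v0,v1) [-++] → (0.5091, -0.5091, 0)–(1.21915, -0.5091, 0)  len=0.7101
  (v9,v1,v2) [-++] → (1.21915, -0.5091, 0)–(0.5091, -0.5091, 1.61375)  len=1.7631

Chained into 1 loop(s):
  loop 1: 8 segments, perimeter = 7.3627
Total perimeter = 7.363


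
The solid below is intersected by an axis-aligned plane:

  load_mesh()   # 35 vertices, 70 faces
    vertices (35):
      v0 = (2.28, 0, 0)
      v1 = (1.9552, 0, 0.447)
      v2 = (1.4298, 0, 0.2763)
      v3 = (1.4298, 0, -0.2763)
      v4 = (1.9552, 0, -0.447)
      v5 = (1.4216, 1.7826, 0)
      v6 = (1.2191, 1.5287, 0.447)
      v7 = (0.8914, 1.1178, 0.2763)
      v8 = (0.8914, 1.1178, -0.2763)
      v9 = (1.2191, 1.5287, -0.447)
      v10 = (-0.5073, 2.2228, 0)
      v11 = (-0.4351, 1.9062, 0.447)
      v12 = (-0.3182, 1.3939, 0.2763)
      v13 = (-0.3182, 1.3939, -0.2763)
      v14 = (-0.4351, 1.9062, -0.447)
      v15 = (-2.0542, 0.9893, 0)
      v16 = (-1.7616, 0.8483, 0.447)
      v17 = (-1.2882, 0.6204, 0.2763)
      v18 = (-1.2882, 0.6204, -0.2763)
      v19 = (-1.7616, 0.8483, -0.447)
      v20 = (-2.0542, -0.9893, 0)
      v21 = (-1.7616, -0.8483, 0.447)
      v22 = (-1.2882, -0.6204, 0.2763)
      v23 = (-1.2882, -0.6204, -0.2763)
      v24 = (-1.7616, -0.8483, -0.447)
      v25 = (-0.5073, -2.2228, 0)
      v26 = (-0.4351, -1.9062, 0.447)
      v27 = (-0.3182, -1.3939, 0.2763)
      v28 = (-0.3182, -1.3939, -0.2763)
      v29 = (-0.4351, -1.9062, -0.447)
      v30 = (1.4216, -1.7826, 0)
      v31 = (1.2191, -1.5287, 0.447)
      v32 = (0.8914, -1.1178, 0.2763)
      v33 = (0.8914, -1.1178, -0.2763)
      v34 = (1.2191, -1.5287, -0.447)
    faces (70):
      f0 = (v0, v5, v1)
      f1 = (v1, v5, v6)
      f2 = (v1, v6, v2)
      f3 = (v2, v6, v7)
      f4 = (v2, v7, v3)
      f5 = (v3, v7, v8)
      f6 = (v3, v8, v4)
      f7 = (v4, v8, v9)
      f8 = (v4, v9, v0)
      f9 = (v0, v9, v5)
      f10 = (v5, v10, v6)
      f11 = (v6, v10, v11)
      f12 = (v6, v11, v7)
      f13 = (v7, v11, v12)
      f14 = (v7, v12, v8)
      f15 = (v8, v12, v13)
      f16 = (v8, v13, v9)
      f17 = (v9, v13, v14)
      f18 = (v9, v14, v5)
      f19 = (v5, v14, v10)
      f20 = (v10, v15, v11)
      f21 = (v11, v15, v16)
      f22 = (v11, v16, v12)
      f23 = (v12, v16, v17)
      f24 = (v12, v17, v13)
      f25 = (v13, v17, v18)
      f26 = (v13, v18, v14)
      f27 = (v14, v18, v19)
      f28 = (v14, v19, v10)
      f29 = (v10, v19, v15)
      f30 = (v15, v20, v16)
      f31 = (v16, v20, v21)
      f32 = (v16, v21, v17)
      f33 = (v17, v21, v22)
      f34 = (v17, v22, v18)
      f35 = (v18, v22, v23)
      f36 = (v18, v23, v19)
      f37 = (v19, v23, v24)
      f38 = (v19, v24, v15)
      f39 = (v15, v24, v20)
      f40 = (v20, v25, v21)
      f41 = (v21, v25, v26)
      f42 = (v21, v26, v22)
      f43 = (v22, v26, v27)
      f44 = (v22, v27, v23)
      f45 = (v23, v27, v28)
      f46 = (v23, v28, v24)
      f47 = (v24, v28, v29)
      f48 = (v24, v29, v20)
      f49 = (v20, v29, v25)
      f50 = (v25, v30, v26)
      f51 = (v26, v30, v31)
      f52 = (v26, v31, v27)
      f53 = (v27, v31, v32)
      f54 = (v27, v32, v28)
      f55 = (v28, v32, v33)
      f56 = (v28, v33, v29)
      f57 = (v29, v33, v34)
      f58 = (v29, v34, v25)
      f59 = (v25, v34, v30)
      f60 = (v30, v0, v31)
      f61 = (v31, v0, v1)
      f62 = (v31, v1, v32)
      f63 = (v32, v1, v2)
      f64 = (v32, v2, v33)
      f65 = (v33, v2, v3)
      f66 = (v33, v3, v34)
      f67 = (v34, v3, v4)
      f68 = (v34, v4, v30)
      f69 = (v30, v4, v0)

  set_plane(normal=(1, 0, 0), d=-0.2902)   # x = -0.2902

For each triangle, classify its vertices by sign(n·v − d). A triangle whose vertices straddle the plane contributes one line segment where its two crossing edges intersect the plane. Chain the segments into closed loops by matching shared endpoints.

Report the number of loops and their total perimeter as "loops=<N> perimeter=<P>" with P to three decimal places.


Straddling triangles (20 of 70):
  (v5,v10,v6) [+-+] → (-0.2902, 2.17325, 0)–(-0.2902, 2.13551, 0.0562116)  len=0.0677
  (v6,v10,v11) [+--] → (-0.2902, 2.13551, 0.0562116)–(-0.2902, 1.87313, 0.447)  len=0.4707
  (v6,v11,v7) [+-+] → (-0.2902, 1.87313, 0.447)–(-0.2902, 1.82008, 0.428354)  len=0.0562
  (v7,v11,v12) [+--] → (-0.2902, 1.82008, 0.428354)–(-0.2902, 1.38751, 0.2763)  len=0.4585
  (v7,v12,v8) [+-+] → (-0.2902, 1.38751, 0.2763)–(-0.2902, 1.38751, 0.263508)  len=0.0128
  (v8,v12,v13) [+--] → (-0.2902, 1.38751, 0.263508)–(-0.2902, 1.38751, -0.2763)  len=0.5398
  (v8,v13,v9) [+-+] → (-0.2902, 1.38751, -0.2763)–(-0.2902, 1.39636, -0.279409)  len=0.0094
  (v9,v13,v14) [+--] → (-0.2902, 1.39636, -0.279409)–(-0.2902, 1.87313, -0.447)  len=0.5054
  (v9,v14,v5) [+-+] → (-0.2902, 1.87313, -0.447)–(-0.2902, 1.89655, -0.412115)  len=0.0420
  (v5,v14,v10) [+--] → (-0.2902, 1.89655, -0.412115)–(-0.2902, 2.17325, 0)  len=0.4964
  (v25,v30,v26) [-+-] → (-0.2902, -2.17325, 0)–(-0.2902, -1.89655, 0.412115)  len=0.4964
  (v26,v30,v31) [-++] → (-0.2902, -1.89655, 0.412115)–(-0.2902, -1.87313, 0.447)  len=0.0420
  (v26,v31,v27) [-+-] → (-0.2902, -1.87313, 0.447)–(-0.2902, -1.39636, 0.279409)  len=0.5054
  (v27,v31,v32) [-++] → (-0.2902, -1.39636, 0.279409)–(-0.2902, -1.38751, 0.2763)  len=0.0094
  (v27,v32,v28) [-+-] → (-0.2902, -1.38751, 0.2763)–(-0.2902, -1.38751, -0.263508)  len=0.5398
  (v28,v32,v33) [-++] → (-0.2902, -1.38751, -0.263508)–(-0.2902, -1.38751, -0.2763)  len=0.0128
  (v28,v33,v29) [-+-] → (-0.2902, -1.38751, -0.2763)–(-0.2902, -1.82008, -0.428354)  len=0.4585
  (v29,v33,v34) [-++] → (-0.2902, -1.82008, -0.428354)–(-0.2902, -1.87313, -0.447)  len=0.0562
  (v29,v34,v25) [-+-] → (-0.2902, -1.87313, -0.447)–(-0.2902, -2.13551, -0.0562116)  len=0.4707
  (v25,v34,v30) [-++] → (-0.2902, -2.13551, -0.0562116)–(-0.2902, -2.17325, 0)  len=0.0677

Chained into 2 loop(s):
  loop 1: 10 segments, perimeter = 2.6589
  loop 2: 10 segments, perimeter = 2.6589
Total perimeter = 5.318

loops=2 perimeter=5.318


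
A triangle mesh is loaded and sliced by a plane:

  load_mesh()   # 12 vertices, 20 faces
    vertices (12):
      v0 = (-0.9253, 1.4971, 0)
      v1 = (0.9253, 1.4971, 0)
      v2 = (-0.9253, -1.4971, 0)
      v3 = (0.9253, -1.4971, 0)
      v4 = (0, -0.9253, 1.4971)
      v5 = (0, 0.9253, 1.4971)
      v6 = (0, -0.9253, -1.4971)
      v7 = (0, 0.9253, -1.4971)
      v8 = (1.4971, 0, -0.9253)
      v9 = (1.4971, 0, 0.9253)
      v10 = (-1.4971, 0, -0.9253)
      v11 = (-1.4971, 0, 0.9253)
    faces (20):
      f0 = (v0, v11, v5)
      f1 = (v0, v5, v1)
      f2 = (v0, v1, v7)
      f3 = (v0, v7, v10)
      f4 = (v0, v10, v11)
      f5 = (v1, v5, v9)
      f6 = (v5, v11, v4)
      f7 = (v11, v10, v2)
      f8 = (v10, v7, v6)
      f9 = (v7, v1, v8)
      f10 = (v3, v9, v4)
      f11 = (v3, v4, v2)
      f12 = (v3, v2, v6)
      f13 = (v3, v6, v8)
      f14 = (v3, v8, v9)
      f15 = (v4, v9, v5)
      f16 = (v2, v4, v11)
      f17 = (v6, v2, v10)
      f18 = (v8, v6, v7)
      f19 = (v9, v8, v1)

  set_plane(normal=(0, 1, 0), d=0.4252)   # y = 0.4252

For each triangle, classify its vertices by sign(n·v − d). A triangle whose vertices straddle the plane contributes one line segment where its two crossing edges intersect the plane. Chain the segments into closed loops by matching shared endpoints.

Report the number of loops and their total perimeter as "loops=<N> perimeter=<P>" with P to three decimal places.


loops=1 perimeter=9.088

Straddling triangles (10 of 20):
  (v0,v11,v5) [+-+] → (-1.3347, 0.4252, 0.6625)–(-0.809143, 0.4252, 1.18806)  len=0.7433
  (v0,v7,v10) [++-] → (-0.809143, 0.4252, -1.18806)–(-1.3347, 0.4252, -0.6625)  len=0.7433
  (v0,v10,v11) [+--] → (-1.3347, 0.4252, -0.6625)–(-1.3347, 0.4252, 0.6625)  len=1.3250
  (v1,v5,v9) [++-] → (0.809143, 0.4252, 1.18806)–(1.3347, 0.4252, 0.6625)  len=0.7433
  (v5,v11,v4) [+--] → (-0.809143, 0.4252, 1.18806)–(0, 0.4252, 1.4971)  len=0.8662
  (v10,v7,v6) [-+-] → (-0.809143, 0.4252, -1.18806)–(0, 0.4252, -1.4971)  len=0.8662
  (v7,v1,v8) [++-] → (1.3347, 0.4252, -0.6625)–(0.809143, 0.4252, -1.18806)  len=0.7433
  (v4,v9,v5) [--+] → (0.809143, 0.4252, 1.18806)–(0, 0.4252, 1.4971)  len=0.8662
  (v8,v6,v7) [--+] → (0, 0.4252, -1.4971)–(0.809143, 0.4252, -1.18806)  len=0.8662
  (v9,v8,v1) [--+] → (1.3347, 0.4252, -0.6625)–(1.3347, 0.4252, 0.6625)  len=1.3250

Chained into 1 loop(s):
  loop 1: 10 segments, perimeter = 9.0876
Total perimeter = 9.088


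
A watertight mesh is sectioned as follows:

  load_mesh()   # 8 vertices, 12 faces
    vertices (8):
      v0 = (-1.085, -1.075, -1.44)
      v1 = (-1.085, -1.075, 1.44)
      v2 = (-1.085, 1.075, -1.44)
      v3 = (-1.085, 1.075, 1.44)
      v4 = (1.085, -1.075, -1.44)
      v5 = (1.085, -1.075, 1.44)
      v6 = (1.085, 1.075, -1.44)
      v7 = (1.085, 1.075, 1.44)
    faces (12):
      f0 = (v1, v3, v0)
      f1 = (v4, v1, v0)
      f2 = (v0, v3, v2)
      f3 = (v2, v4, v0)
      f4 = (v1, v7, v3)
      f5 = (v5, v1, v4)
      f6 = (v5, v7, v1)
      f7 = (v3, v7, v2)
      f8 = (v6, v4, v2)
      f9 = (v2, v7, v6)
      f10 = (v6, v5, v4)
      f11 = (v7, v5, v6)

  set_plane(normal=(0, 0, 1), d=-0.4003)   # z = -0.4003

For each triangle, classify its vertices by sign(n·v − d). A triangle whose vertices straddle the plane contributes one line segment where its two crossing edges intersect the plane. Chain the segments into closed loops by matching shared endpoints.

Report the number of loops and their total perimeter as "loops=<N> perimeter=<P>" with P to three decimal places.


loops=1 perimeter=8.640

Straddling triangles (8 of 12):
  (v1,v3,v0) [++-] → (-1.085, -0.298835, -0.4003)–(-1.085, -1.075, -0.4003)  len=0.7762
  (v4,v1,v0) [-+-] → (0.301615, -1.075, -0.4003)–(-1.085, -1.075, -0.4003)  len=1.3866
  (v0,v3,v2) [-+-] → (-1.085, -0.298835, -0.4003)–(-1.085, 1.075, -0.4003)  len=1.3738
  (v5,v1,v4) [++-] → (0.301615, -1.075, -0.4003)–(1.085, -1.075, -0.4003)  len=0.7834
  (v3,v7,v2) [++-] → (-0.301615, 1.075, -0.4003)–(-1.085, 1.075, -0.4003)  len=0.7834
  (v2,v7,v6) [-+-] → (-0.301615, 1.075, -0.4003)–(1.085, 1.075, -0.4003)  len=1.3866
  (v6,v5,v4) [-+-] → (1.085, 0.298835, -0.4003)–(1.085, -1.075, -0.4003)  len=1.3738
  (v7,v5,v6) [++-] → (1.085, 0.298835, -0.4003)–(1.085, 1.075, -0.4003)  len=0.7762

Chained into 1 loop(s):
  loop 1: 8 segments, perimeter = 8.6400
Total perimeter = 8.640


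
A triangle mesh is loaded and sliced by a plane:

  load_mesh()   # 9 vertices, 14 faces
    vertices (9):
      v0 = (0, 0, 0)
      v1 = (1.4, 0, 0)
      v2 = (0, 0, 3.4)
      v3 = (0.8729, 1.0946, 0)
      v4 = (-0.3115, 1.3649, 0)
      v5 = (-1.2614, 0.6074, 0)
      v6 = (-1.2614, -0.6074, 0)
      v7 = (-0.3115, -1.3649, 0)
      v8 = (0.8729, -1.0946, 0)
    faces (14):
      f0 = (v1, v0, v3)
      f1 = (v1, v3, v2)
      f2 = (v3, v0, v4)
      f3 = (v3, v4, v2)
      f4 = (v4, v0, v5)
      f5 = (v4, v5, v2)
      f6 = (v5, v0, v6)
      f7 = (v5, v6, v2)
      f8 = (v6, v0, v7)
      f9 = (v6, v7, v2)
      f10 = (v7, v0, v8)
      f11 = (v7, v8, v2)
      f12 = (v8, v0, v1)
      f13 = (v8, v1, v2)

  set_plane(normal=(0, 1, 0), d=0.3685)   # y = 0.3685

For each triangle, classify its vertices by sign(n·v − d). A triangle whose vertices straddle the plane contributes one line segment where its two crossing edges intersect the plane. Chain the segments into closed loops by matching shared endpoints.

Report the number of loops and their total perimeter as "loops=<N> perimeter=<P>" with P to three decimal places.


Straddling triangles (8 of 14):
  (v1,v0,v3) [--+] → (0.293864, 0.3685, 0)–(1.22255, 0.3685, 0)  len=0.9287
  (v1,v3,v2) [-+-] → (1.22255, 0.3685, 0)–(0.293864, 0.3685, 2.25538)  len=2.4391
  (v3,v0,v4) [+-+] → (0.293864, 0.3685, 0)–(-0.0840998, 0.3685, 0)  len=0.3780
  (v3,v4,v2) [++-] → (-0.0840998, 0.3685, 2.48206)–(0.293864, 0.3685, 2.25538)  len=0.4407
  (v4,v0,v5) [+-+] → (-0.0840998, 0.3685, 0)–(-0.765271, 0.3685, 0)  len=0.6812
  (v4,v5,v2) [++-] → (-0.765271, 0.3685, 1.33727)–(-0.0840998, 0.3685, 2.48206)  len=1.3321
  (v5,v0,v6) [+--] → (-0.765271, 0.3685, 0)–(-1.2614, 0.3685, 0)  len=0.4961
  (v5,v6,v2) [+--] → (-1.2614, 0.3685, 0)–(-0.765271, 0.3685, 1.33727)  len=1.4263

Chained into 1 loop(s):
  loop 1: 8 segments, perimeter = 8.1222
Total perimeter = 8.122

loops=1 perimeter=8.122


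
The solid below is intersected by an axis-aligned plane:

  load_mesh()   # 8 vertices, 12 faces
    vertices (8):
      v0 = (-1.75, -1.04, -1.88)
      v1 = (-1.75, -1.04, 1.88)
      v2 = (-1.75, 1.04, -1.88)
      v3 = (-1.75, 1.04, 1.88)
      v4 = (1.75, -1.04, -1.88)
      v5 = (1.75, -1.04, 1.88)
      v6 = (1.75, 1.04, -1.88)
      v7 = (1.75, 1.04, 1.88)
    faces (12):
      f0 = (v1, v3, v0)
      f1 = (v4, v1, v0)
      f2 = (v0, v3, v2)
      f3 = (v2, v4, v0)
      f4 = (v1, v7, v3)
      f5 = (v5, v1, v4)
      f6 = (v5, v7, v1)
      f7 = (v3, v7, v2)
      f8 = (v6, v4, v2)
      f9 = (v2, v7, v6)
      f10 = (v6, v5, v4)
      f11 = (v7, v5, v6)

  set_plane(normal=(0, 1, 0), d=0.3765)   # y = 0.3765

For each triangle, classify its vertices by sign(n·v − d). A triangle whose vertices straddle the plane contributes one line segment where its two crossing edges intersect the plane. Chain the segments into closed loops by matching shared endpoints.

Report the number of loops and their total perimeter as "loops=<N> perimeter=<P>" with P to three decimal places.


Straddling triangles (8 of 12):
  (v1,v3,v0) [-+-] → (-1.75, 0.3765, 1.88)–(-1.75, 0.3765, 0.680596)  len=1.1994
  (v0,v3,v2) [-++] → (-1.75, 0.3765, 0.680596)–(-1.75, 0.3765, -1.88)  len=2.5606
  (v2,v4,v0) [+--] → (-0.633534, 0.3765, -1.88)–(-1.75, 0.3765, -1.88)  len=1.1165
  (v1,v7,v3) [-++] → (0.633534, 0.3765, 1.88)–(-1.75, 0.3765, 1.88)  len=2.3835
  (v5,v7,v1) [-+-] → (1.75, 0.3765, 1.88)–(0.633534, 0.3765, 1.88)  len=1.1165
  (v6,v4,v2) [+-+] → (1.75, 0.3765, -1.88)–(-0.633534, 0.3765, -1.88)  len=2.3835
  (v6,v5,v4) [+--] → (1.75, 0.3765, -0.680596)–(1.75, 0.3765, -1.88)  len=1.1994
  (v7,v5,v6) [+-+] → (1.75, 0.3765, 1.88)–(1.75, 0.3765, -0.680596)  len=2.5606

Chained into 1 loop(s):
  loop 1: 8 segments, perimeter = 14.5200
Total perimeter = 14.520

loops=1 perimeter=14.520
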